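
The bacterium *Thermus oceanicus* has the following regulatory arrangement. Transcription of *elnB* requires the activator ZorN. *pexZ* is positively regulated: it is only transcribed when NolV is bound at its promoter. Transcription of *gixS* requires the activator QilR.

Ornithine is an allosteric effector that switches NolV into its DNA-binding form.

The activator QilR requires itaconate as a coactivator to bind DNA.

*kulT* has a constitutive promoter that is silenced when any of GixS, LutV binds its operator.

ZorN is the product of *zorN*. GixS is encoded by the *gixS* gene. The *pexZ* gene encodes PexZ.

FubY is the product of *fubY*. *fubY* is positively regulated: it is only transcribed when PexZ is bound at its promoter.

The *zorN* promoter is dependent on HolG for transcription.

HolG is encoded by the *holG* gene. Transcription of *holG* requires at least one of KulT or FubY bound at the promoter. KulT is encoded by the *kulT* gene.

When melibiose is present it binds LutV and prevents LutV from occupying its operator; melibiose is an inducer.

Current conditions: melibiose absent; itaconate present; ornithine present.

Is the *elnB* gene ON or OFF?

Itaconate is present, so QilR is active.
No repressor is bound and QilR is active, so *gixS* is transcribed.
So GixS is produced and active.
Melibiose is absent, so LutV is active.
With repressor GixS bound, *kulT* is not transcribed.
So KulT is not produced.
Ornithine is present, so NolV is active.
No repressor is bound and NolV is active, so *pexZ* is transcribed.
So PexZ is produced and active.
No repressor is bound and PexZ is active, so *fubY* is transcribed.
So FubY is produced and active.
Activator FubY is present, so *holG* is transcribed.
So HolG is produced and active.
No repressor is bound and HolG is active, so *zorN* is transcribed.
So ZorN is produced and active.
No repressor is bound and ZorN is active, so *elnB* is transcribed.

ON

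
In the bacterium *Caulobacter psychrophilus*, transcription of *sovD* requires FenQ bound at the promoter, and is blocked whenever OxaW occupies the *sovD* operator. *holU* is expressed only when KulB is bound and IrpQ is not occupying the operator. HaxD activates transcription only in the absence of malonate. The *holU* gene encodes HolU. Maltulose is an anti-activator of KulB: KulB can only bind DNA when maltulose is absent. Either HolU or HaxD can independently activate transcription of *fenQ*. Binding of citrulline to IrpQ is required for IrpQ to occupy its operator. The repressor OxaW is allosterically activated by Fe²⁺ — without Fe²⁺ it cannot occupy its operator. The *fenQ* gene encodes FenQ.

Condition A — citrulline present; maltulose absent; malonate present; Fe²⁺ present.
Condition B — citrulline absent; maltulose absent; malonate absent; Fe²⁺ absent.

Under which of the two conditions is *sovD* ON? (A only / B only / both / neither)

B only

Condition A:
Citrulline is present, so IrpQ is active.
Maltulose is absent, so KulB is active.
With repressor IrpQ bound, *holU* is not transcribed.
So HolU is not produced.
Malonate is present, so HaxD is inactive.
No activator is available at the *fenQ* promoter, so *fenQ* is not transcribed.
So FenQ is not produced.
Fe²⁺ is present, so OxaW is active.
With repressor OxaW bound, *sovD* is not transcribed.
→ *sovD* is OFF in A.
Condition B:
Citrulline is absent, so IrpQ is inactive.
Maltulose is absent, so KulB is active.
No repressor is bound and KulB is active, so *holU* is transcribed.
So HolU is produced and active.
Malonate is absent, so HaxD is active.
Activator HolU is present, so *fenQ* is transcribed.
So FenQ is produced and active.
Fe²⁺ is absent, so OxaW is inactive.
No repressor is bound and FenQ is active, so *sovD* is transcribed.
→ *sovD* is ON in B.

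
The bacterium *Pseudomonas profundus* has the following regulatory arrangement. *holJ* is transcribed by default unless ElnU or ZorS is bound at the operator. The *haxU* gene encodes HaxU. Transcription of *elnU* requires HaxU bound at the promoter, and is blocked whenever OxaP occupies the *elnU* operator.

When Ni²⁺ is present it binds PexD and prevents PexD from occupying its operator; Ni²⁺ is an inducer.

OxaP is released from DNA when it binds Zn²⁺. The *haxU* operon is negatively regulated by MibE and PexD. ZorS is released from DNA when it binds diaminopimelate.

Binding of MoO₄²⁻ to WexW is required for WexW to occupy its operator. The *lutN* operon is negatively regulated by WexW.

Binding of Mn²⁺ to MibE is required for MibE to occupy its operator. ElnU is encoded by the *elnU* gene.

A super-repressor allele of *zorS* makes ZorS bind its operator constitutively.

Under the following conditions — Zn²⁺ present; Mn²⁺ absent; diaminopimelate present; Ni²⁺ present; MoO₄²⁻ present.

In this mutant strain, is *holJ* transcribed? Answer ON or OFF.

OFF

Mn²⁺ is absent, so MibE is inactive.
Ni²⁺ is present, so PexD is inactive.
With no repressor bound, *haxU* is transcribed.
So HaxU is produced and active.
Zn²⁺ is present, so OxaP is inactive.
No repressor is bound and HaxU is active, so *elnU* is transcribed.
So ElnU is produced and active.
ZorS is constitutively active in this strain.
With repressor ElnU bound, *holJ* is not transcribed.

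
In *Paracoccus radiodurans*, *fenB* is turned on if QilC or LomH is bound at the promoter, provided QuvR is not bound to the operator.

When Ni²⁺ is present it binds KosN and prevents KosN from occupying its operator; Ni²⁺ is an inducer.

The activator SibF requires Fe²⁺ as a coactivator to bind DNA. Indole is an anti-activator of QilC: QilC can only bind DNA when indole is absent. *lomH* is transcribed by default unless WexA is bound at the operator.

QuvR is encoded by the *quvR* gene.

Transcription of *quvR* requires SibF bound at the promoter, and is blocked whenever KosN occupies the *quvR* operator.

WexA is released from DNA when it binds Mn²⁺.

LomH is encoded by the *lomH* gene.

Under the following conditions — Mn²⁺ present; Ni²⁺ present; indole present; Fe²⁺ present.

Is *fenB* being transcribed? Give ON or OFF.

Indole is present, so QilC is inactive.
Mn²⁺ is present, so WexA is inactive.
With no repressor bound, *lomH* is transcribed.
So LomH is produced and active.
Fe²⁺ is present, so SibF is active.
Ni²⁺ is present, so KosN is inactive.
No repressor is bound and SibF is active, so *quvR* is transcribed.
So QuvR is produced and active.
With repressor QuvR bound, *fenB* is not transcribed.

OFF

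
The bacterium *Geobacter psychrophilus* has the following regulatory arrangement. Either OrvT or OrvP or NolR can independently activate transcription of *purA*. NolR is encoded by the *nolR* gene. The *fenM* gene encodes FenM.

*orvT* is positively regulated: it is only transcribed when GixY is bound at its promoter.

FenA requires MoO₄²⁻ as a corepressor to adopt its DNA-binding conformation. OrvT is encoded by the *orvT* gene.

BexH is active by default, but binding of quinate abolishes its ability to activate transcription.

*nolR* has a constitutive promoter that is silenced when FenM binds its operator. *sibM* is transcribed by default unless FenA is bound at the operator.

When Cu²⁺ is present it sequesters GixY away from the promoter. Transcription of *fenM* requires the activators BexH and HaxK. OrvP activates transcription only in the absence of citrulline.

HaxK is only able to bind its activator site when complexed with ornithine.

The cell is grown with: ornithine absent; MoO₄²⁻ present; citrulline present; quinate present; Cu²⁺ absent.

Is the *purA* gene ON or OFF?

ON

Cu²⁺ is absent, so GixY is active.
No repressor is bound and GixY is active, so *orvT* is transcribed.
So OrvT is produced and active.
Citrulline is present, so OrvP is inactive.
Quinate is present, so BexH is inactive.
Ornithine is absent, so HaxK is inactive.
Required activator BexH is absent, so *fenM* is not transcribed.
So FenM is not produced.
With no repressor bound, *nolR* is transcribed.
So NolR is produced and active.
Activator OrvT is present, so *purA* is transcribed.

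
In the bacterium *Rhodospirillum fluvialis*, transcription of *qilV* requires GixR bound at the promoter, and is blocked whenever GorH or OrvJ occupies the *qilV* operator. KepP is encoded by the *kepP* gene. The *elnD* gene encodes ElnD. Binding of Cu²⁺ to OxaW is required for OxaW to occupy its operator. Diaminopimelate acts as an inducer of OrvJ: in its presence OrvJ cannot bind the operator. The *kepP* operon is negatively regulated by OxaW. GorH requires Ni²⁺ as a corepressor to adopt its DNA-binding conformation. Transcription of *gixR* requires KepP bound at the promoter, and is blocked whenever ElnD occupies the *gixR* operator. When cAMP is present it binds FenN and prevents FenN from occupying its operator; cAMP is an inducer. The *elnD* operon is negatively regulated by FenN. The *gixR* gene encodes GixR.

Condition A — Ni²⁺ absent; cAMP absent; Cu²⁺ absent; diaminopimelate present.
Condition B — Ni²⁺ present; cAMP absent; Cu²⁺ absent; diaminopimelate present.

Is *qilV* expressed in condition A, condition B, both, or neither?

Condition A:
Ni²⁺ is absent, so GorH is inactive.
cAMP is absent, so FenN is active.
With repressor FenN bound, *elnD* is not transcribed.
So ElnD is not produced.
Cu²⁺ is absent, so OxaW is inactive.
With no repressor bound, *kepP* is transcribed.
So KepP is produced and active.
No repressor is bound and KepP is active, so *gixR* is transcribed.
So GixR is produced and active.
Diaminopimelate is present, so OrvJ is inactive.
No repressor is bound and GixR is active, so *qilV* is transcribed.
→ *qilV* is ON in A.
Condition B:
Ni²⁺ is present, so GorH is active.
cAMP is absent, so FenN is active.
With repressor FenN bound, *elnD* is not transcribed.
So ElnD is not produced.
Cu²⁺ is absent, so OxaW is inactive.
With no repressor bound, *kepP* is transcribed.
So KepP is produced and active.
No repressor is bound and KepP is active, so *gixR* is transcribed.
So GixR is produced and active.
Diaminopimelate is present, so OrvJ is inactive.
With repressor GorH bound, *qilV* is not transcribed.
→ *qilV* is OFF in B.

A only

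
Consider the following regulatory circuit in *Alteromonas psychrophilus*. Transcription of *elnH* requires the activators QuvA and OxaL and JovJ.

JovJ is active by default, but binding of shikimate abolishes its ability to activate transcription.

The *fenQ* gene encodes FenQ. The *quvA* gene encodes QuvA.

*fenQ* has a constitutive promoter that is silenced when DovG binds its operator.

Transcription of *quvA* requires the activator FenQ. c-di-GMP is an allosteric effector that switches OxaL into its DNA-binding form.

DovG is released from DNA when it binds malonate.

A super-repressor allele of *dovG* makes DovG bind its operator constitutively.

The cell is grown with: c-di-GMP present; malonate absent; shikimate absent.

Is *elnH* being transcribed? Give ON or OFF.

OFF

DovG is constitutively active in this strain.
With repressor DovG bound, *fenQ* is not transcribed.
So FenQ is not produced.
Required activator FenQ is absent, so *quvA* is not transcribed.
So QuvA is not produced.
c-di-GMP is present, so OxaL is active.
Shikimate is absent, so JovJ is active.
Required activator QuvA is absent, so *elnH* is not transcribed.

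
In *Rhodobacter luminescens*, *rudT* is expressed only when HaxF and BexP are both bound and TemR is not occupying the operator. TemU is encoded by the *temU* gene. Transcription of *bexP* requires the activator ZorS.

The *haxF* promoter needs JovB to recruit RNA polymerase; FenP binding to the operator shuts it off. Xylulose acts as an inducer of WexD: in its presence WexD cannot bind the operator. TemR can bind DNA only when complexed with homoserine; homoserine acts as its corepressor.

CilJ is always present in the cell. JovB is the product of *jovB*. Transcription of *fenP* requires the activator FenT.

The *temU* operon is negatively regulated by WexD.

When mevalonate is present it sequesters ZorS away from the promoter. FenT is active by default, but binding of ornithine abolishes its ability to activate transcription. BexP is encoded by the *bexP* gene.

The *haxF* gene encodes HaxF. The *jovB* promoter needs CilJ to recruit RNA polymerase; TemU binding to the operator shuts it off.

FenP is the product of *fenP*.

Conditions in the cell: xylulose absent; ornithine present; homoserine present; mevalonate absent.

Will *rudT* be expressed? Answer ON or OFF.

Ornithine is present, so FenT is inactive.
Required activator FenT is absent, so *fenP* is not transcribed.
So FenP is not produced.
Xylulose is absent, so WexD is active.
With repressor WexD bound, *temU* is not transcribed.
So TemU is not produced.
CilJ is produced constitutively and is active.
No repressor is bound and CilJ is active, so *jovB* is transcribed.
So JovB is produced and active.
No repressor is bound and JovB is active, so *haxF* is transcribed.
So HaxF is produced and active.
Mevalonate is absent, so ZorS is active.
No repressor is bound and ZorS is active, so *bexP* is transcribed.
So BexP is produced and active.
Homoserine is present, so TemR is active.
With repressor TemR bound, *rudT* is not transcribed.

OFF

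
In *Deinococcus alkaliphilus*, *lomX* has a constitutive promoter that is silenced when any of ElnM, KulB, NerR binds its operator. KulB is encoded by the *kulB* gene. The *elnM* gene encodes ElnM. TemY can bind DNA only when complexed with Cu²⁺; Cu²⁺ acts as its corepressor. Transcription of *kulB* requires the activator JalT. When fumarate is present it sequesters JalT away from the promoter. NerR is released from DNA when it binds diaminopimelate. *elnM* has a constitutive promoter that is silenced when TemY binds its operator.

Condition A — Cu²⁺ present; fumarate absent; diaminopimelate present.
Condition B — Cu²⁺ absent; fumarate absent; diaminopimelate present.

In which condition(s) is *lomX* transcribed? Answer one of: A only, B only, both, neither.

neither

Condition A:
Cu²⁺ is present, so TemY is active.
With repressor TemY bound, *elnM* is not transcribed.
So ElnM is not produced.
Fumarate is absent, so JalT is active.
No repressor is bound and JalT is active, so *kulB* is transcribed.
So KulB is produced and active.
Diaminopimelate is present, so NerR is inactive.
With repressor KulB bound, *lomX* is not transcribed.
→ *lomX* is OFF in A.
Condition B:
Cu²⁺ is absent, so TemY is inactive.
With no repressor bound, *elnM* is transcribed.
So ElnM is produced and active.
Fumarate is absent, so JalT is active.
No repressor is bound and JalT is active, so *kulB* is transcribed.
So KulB is produced and active.
Diaminopimelate is present, so NerR is inactive.
With repressor ElnM bound, *lomX* is not transcribed.
→ *lomX* is OFF in B.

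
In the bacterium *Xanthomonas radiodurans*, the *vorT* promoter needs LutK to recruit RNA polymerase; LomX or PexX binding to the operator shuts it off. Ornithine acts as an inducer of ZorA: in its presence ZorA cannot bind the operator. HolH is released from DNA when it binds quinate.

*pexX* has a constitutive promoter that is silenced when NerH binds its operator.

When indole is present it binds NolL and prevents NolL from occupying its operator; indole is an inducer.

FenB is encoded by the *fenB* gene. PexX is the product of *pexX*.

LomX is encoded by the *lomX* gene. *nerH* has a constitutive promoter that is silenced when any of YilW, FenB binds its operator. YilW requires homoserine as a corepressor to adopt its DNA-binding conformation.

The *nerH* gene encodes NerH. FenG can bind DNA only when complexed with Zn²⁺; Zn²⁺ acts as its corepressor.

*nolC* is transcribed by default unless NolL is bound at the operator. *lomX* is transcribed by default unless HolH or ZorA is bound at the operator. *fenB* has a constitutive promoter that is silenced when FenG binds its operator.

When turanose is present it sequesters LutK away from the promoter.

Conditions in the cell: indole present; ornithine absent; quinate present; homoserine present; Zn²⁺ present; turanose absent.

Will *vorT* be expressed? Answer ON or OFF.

OFF

Quinate is present, so HolH is inactive.
Ornithine is absent, so ZorA is active.
With repressor ZorA bound, *lomX* is not transcribed.
So LomX is not produced.
Homoserine is present, so YilW is active.
Zn²⁺ is present, so FenG is active.
With repressor FenG bound, *fenB* is not transcribed.
So FenB is not produced.
With repressor YilW bound, *nerH* is not transcribed.
So NerH is not produced.
With no repressor bound, *pexX* is transcribed.
So PexX is produced and active.
Turanose is absent, so LutK is active.
With repressor PexX bound, *vorT* is not transcribed.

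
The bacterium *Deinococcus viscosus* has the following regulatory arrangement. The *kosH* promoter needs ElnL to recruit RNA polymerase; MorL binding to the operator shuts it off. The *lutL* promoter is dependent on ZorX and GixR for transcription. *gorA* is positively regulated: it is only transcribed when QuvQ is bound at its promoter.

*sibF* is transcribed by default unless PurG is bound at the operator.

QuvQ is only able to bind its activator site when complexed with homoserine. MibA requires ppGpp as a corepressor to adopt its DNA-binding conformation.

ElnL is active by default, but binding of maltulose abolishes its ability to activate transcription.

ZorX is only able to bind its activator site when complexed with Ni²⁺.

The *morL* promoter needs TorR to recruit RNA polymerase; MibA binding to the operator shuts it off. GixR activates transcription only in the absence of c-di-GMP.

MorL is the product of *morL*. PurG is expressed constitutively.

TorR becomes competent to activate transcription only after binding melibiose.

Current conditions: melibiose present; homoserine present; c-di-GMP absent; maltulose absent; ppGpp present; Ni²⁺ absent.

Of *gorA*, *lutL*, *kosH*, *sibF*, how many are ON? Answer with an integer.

Homoserine is present, so QuvQ is active.
No repressor is bound and QuvQ is active, so *gorA* is transcribed.
→ *gorA* is ON.
Ni²⁺ is absent, so ZorX is inactive.
c-di-GMP is absent, so GixR is active.
Required activator ZorX is absent, so *lutL* is not transcribed.
→ *lutL* is OFF.
ppGpp is present, so MibA is active.
Melibiose is present, so TorR is active.
With repressor MibA bound, *morL* is not transcribed.
So MorL is not produced.
Maltulose is absent, so ElnL is active.
No repressor is bound and ElnL is active, so *kosH* is transcribed.
→ *kosH* is ON.
PurG is produced constitutively and is active.
With repressor PurG bound, *sibF* is not transcribed.
→ *sibF* is OFF.
2 of the 4 genes are transcribed.

2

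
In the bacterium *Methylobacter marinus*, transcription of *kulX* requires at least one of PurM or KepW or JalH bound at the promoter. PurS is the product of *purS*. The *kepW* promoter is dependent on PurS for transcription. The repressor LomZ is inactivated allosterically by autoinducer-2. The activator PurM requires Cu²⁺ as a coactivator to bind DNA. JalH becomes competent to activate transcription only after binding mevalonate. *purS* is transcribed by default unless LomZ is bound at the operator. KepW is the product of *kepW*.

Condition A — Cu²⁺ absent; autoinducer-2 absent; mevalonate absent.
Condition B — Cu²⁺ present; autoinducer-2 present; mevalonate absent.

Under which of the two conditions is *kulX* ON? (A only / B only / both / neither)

B only

Condition A:
Cu²⁺ is absent, so PurM is inactive.
Autoinducer-2 is absent, so LomZ is active.
With repressor LomZ bound, *purS* is not transcribed.
So PurS is not produced.
Required activator PurS is absent, so *kepW* is not transcribed.
So KepW is not produced.
Mevalonate is absent, so JalH is inactive.
No activator is available at the *kulX* promoter, so *kulX* is not transcribed.
→ *kulX* is OFF in A.
Condition B:
Cu²⁺ is present, so PurM is active.
Autoinducer-2 is present, so LomZ is inactive.
With no repressor bound, *purS* is transcribed.
So PurS is produced and active.
No repressor is bound and PurS is active, so *kepW* is transcribed.
So KepW is produced and active.
Mevalonate is absent, so JalH is inactive.
Activator PurM is present, so *kulX* is transcribed.
→ *kulX* is ON in B.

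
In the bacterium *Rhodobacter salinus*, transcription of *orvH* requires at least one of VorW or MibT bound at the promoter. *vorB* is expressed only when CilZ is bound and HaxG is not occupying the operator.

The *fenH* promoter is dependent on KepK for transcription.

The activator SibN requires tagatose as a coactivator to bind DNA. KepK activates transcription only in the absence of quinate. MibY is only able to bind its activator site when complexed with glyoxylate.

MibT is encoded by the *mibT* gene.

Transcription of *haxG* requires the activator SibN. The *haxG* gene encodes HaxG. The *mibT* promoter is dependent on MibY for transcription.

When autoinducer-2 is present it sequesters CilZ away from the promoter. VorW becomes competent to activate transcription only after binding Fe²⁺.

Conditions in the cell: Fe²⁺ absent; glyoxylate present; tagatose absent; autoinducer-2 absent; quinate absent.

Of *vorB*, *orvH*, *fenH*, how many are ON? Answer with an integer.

3

Autoinducer-2 is absent, so CilZ is active.
Tagatose is absent, so SibN is inactive.
Required activator SibN is absent, so *haxG* is not transcribed.
So HaxG is not produced.
No repressor is bound and CilZ is active, so *vorB* is transcribed.
→ *vorB* is ON.
Fe²⁺ is absent, so VorW is inactive.
Glyoxylate is present, so MibY is active.
No repressor is bound and MibY is active, so *mibT* is transcribed.
So MibT is produced and active.
Activator MibT is present, so *orvH* is transcribed.
→ *orvH* is ON.
Quinate is absent, so KepK is active.
No repressor is bound and KepK is active, so *fenH* is transcribed.
→ *fenH* is ON.
3 of the 3 genes are transcribed.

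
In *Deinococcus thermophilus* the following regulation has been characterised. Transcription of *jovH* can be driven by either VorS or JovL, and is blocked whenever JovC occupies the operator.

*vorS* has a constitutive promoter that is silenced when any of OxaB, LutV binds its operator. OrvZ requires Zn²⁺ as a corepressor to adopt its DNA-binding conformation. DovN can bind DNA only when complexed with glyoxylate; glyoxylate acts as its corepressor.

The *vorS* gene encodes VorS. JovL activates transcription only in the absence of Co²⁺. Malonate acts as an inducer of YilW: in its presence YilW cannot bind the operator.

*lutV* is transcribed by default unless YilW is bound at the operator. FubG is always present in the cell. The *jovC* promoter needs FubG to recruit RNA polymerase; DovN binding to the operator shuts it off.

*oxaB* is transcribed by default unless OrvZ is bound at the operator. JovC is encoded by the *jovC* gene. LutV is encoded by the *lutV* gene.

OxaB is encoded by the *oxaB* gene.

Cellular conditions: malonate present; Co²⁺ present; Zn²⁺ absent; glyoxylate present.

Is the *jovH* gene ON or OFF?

OFF

Zn²⁺ is absent, so OrvZ is inactive.
With no repressor bound, *oxaB* is transcribed.
So OxaB is produced and active.
Malonate is present, so YilW is inactive.
With no repressor bound, *lutV* is transcribed.
So LutV is produced and active.
With repressor OxaB bound, *vorS* is not transcribed.
So VorS is not produced.
Glyoxylate is present, so DovN is active.
FubG is produced constitutively and is active.
With repressor DovN bound, *jovC* is not transcribed.
So JovC is not produced.
Co²⁺ is present, so JovL is inactive.
No activator is available at the *jovH* promoter, so *jovH* is not transcribed.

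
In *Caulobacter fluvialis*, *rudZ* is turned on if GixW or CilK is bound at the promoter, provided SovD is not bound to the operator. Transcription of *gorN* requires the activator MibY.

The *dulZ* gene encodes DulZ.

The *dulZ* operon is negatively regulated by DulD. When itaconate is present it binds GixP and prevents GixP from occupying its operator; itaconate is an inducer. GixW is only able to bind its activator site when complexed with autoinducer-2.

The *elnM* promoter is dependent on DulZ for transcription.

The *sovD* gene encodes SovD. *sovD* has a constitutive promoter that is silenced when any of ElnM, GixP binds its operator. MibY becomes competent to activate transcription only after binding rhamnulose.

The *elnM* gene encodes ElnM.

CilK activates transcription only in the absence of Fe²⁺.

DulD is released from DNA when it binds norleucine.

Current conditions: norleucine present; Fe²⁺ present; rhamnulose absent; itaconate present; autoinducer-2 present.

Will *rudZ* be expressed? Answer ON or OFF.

Norleucine is present, so DulD is inactive.
With no repressor bound, *dulZ* is transcribed.
So DulZ is produced and active.
No repressor is bound and DulZ is active, so *elnM* is transcribed.
So ElnM is produced and active.
Itaconate is present, so GixP is inactive.
With repressor ElnM bound, *sovD* is not transcribed.
So SovD is not produced.
Autoinducer-2 is present, so GixW is active.
Fe²⁺ is present, so CilK is inactive.
Activator GixW is present, so *rudZ* is transcribed.

ON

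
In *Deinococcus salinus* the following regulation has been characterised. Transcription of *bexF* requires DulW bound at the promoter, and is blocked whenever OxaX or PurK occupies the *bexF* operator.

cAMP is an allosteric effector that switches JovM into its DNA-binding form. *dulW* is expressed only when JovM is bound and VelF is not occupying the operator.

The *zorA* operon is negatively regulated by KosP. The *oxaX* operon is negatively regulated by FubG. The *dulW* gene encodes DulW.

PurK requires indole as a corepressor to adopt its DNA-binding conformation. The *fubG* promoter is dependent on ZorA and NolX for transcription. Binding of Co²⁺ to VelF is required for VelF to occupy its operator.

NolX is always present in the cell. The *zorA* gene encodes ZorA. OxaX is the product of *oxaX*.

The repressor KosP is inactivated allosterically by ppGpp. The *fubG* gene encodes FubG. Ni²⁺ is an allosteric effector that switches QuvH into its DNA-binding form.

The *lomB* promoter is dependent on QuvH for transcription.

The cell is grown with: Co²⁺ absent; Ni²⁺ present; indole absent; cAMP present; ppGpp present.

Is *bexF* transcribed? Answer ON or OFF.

ON

Co²⁺ is absent, so VelF is inactive.
cAMP is present, so JovM is active.
No repressor is bound and JovM is active, so *dulW* is transcribed.
So DulW is produced and active.
ppGpp is present, so KosP is inactive.
With no repressor bound, *zorA* is transcribed.
So ZorA is produced and active.
NolX is produced constitutively and is active.
No repressor is bound and ZorA and NolX are active, so *fubG* is transcribed.
So FubG is produced and active.
With repressor FubG bound, *oxaX* is not transcribed.
So OxaX is not produced.
Indole is absent, so PurK is inactive.
No repressor is bound and DulW is active, so *bexF* is transcribed.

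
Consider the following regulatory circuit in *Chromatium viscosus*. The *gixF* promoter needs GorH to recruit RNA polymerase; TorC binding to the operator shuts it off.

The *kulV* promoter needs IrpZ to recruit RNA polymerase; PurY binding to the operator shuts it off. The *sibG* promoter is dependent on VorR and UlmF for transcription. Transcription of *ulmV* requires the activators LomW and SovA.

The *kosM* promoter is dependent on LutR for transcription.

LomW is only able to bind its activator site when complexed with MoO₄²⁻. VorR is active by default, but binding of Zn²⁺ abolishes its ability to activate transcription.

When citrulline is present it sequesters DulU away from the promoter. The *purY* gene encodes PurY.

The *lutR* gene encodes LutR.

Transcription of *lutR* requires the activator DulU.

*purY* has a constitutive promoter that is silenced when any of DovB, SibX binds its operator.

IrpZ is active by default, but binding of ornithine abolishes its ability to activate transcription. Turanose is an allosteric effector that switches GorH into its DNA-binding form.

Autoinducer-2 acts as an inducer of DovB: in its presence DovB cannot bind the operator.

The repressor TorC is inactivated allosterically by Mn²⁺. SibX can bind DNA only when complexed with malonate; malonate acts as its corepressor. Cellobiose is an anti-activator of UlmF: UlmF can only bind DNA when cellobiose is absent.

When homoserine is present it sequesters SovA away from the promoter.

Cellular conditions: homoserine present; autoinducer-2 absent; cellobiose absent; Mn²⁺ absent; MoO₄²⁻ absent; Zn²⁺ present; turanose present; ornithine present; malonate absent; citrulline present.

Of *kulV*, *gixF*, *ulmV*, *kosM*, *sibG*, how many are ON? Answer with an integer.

Ornithine is present, so IrpZ is inactive.
Autoinducer-2 is absent, so DovB is active.
Malonate is absent, so SibX is inactive.
With repressor DovB bound, *purY* is not transcribed.
So PurY is not produced.
Required activator IrpZ is absent, so *kulV* is not transcribed.
→ *kulV* is OFF.
Mn²⁺ is absent, so TorC is active.
Turanose is present, so GorH is active.
With repressor TorC bound, *gixF* is not transcribed.
→ *gixF* is OFF.
MoO₄²⁻ is absent, so LomW is inactive.
Homoserine is present, so SovA is inactive.
Required activator LomW is absent, so *ulmV* is not transcribed.
→ *ulmV* is OFF.
Citrulline is present, so DulU is inactive.
Required activator DulU is absent, so *lutR* is not transcribed.
So LutR is not produced.
Required activator LutR is absent, so *kosM* is not transcribed.
→ *kosM* is OFF.
Zn²⁺ is present, so VorR is inactive.
Cellobiose is absent, so UlmF is active.
Required activator VorR is absent, so *sibG* is not transcribed.
→ *sibG* is OFF.
0 of the 5 genes are transcribed.

0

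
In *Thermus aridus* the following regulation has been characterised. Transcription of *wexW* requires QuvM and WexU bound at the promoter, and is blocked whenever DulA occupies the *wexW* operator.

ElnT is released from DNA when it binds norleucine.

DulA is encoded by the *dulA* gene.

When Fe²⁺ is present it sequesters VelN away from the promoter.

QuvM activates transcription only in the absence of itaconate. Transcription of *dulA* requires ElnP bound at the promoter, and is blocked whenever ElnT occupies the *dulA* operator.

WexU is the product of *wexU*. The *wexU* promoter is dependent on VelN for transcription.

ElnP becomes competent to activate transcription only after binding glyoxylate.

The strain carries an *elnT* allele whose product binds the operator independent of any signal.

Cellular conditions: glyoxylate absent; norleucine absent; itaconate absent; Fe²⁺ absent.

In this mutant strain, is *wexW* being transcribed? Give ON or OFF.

Itaconate is absent, so QuvM is active.
ElnT is constitutively active in this strain.
Glyoxylate is absent, so ElnP is inactive.
With repressor ElnT bound, *dulA* is not transcribed.
So DulA is not produced.
Fe²⁺ is absent, so VelN is active.
No repressor is bound and VelN is active, so *wexU* is transcribed.
So WexU is produced and active.
No repressor is bound and QuvM and WexU are active, so *wexW* is transcribed.

ON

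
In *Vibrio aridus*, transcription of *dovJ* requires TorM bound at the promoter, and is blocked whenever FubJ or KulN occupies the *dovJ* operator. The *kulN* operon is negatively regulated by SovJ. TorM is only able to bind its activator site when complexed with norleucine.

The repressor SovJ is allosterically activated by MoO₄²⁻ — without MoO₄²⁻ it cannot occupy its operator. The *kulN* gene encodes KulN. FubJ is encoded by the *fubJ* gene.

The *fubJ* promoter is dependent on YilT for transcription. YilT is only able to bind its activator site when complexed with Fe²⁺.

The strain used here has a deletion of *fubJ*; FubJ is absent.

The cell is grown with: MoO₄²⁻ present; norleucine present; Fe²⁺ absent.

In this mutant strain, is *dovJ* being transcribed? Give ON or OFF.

ON

FubJ is non-functional in this strain, so it has no effect.
Norleucine is present, so TorM is active.
MoO₄²⁻ is present, so SovJ is active.
With repressor SovJ bound, *kulN* is not transcribed.
So KulN is not produced.
No repressor is bound and TorM is active, so *dovJ* is transcribed.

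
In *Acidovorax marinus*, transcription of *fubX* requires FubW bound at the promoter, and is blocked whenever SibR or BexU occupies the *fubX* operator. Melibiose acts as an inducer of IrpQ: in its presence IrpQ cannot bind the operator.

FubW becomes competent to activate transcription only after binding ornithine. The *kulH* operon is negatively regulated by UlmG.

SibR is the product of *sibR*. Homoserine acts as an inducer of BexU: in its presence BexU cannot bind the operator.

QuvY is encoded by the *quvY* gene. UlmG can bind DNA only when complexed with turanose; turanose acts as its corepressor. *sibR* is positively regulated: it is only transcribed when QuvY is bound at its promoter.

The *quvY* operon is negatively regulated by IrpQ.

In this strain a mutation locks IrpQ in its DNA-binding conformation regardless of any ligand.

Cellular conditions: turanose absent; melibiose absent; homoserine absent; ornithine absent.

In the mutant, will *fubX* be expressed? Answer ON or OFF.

IrpQ is constitutively active in this strain.
With repressor IrpQ bound, *quvY* is not transcribed.
So QuvY is not produced.
Required activator QuvY is absent, so *sibR* is not transcribed.
So SibR is not produced.
Ornithine is absent, so FubW is inactive.
Homoserine is absent, so BexU is active.
With repressor BexU bound, *fubX* is not transcribed.

OFF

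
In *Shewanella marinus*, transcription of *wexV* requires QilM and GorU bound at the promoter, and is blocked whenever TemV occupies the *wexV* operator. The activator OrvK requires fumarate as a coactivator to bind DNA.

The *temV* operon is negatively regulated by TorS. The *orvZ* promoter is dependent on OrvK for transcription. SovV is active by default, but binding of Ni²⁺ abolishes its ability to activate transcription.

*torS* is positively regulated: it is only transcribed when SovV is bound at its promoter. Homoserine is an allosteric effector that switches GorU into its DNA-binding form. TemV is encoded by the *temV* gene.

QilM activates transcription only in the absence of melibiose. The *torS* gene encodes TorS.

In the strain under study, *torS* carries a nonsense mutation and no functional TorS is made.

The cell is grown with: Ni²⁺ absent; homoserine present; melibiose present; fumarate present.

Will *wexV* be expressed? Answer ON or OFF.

Melibiose is present, so QilM is inactive.
Homoserine is present, so GorU is active.
TorS is non-functional in this strain, so it has no effect.
With no repressor bound, *temV* is transcribed.
So TemV is produced and active.
With repressor TemV bound, *wexV* is not transcribed.

OFF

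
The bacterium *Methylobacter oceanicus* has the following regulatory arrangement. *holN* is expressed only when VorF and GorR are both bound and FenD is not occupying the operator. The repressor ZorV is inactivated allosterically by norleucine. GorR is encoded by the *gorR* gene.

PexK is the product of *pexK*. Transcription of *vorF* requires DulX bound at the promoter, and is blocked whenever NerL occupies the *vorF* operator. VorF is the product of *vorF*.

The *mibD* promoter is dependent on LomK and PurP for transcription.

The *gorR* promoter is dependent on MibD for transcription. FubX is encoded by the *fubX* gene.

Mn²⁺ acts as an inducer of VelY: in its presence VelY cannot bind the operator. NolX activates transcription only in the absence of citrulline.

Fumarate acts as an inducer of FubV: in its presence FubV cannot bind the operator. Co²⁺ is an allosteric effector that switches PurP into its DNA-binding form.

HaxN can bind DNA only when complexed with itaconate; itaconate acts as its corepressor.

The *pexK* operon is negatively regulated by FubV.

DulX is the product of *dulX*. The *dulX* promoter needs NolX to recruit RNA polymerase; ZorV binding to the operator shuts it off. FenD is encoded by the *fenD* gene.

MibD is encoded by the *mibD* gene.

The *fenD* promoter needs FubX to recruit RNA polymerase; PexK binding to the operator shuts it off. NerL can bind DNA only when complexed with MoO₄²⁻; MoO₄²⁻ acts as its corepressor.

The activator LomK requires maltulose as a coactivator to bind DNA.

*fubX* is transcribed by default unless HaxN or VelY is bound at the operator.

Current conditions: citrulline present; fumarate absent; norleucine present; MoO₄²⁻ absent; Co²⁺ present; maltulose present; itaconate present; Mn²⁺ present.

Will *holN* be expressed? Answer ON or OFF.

Norleucine is present, so ZorV is inactive.
Citrulline is present, so NolX is inactive.
Required activator NolX is absent, so *dulX* is not transcribed.
So DulX is not produced.
MoO₄²⁻ is absent, so NerL is inactive.
Required activator DulX is absent, so *vorF* is not transcribed.
So VorF is not produced.
Fumarate is absent, so FubV is active.
With repressor FubV bound, *pexK* is not transcribed.
So PexK is not produced.
Itaconate is present, so HaxN is active.
Mn²⁺ is present, so VelY is inactive.
With repressor HaxN bound, *fubX* is not transcribed.
So FubX is not produced.
Required activator FubX is absent, so *fenD* is not transcribed.
So FenD is not produced.
Maltulose is present, so LomK is active.
Co²⁺ is present, so PurP is active.
No repressor is bound and LomK and PurP are active, so *mibD* is transcribed.
So MibD is produced and active.
No repressor is bound and MibD is active, so *gorR* is transcribed.
So GorR is produced and active.
Required activator VorF is absent, so *holN* is not transcribed.

OFF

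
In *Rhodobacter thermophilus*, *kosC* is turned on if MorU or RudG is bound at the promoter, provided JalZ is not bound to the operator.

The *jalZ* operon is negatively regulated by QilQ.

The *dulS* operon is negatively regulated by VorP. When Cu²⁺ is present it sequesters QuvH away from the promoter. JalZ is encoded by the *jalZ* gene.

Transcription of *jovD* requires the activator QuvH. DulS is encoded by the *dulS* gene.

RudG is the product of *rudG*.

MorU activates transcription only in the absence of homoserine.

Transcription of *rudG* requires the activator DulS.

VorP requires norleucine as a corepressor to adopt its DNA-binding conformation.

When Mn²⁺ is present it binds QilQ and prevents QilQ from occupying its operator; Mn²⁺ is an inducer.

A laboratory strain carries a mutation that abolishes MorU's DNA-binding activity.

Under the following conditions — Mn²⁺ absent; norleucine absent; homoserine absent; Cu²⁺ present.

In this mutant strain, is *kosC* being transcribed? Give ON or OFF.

MorU is non-functional in this strain, so it has no effect.
Mn²⁺ is absent, so QilQ is active.
With repressor QilQ bound, *jalZ* is not transcribed.
So JalZ is not produced.
Norleucine is absent, so VorP is inactive.
With no repressor bound, *dulS* is transcribed.
So DulS is produced and active.
No repressor is bound and DulS is active, so *rudG* is transcribed.
So RudG is produced and active.
Activator RudG is present, so *kosC* is transcribed.

ON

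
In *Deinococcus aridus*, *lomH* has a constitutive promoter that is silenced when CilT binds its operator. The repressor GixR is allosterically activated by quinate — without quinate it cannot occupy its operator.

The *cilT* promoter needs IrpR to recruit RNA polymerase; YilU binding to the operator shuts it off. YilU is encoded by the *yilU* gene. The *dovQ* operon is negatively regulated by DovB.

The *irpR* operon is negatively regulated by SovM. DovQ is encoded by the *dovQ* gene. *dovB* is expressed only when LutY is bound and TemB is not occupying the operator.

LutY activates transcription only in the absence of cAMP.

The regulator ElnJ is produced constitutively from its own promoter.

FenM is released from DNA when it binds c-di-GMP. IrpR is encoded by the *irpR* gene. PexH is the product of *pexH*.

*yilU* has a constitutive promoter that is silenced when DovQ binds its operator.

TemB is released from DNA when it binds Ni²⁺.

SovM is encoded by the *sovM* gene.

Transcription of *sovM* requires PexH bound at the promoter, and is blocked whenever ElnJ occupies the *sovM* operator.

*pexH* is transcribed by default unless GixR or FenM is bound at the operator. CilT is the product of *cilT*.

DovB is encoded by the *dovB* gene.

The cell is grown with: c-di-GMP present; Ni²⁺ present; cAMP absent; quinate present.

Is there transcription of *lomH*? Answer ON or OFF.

ON

Quinate is present, so GixR is active.
c-di-GMP is present, so FenM is inactive.
With repressor GixR bound, *pexH* is not transcribed.
So PexH is not produced.
ElnJ is produced constitutively and is active.
With repressor ElnJ bound, *sovM* is not transcribed.
So SovM is not produced.
With no repressor bound, *irpR* is transcribed.
So IrpR is produced and active.
cAMP is absent, so LutY is active.
Ni²⁺ is present, so TemB is inactive.
No repressor is bound and LutY is active, so *dovB* is transcribed.
So DovB is produced and active.
With repressor DovB bound, *dovQ* is not transcribed.
So DovQ is not produced.
With no repressor bound, *yilU* is transcribed.
So YilU is produced and active.
With repressor YilU bound, *cilT* is not transcribed.
So CilT is not produced.
With no repressor bound, *lomH* is transcribed.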